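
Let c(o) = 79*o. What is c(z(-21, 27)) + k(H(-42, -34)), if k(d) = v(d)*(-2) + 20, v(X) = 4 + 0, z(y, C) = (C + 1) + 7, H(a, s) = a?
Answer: 2777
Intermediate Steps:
z(y, C) = 8 + C (z(y, C) = (1 + C) + 7 = 8 + C)
v(X) = 4
k(d) = 12 (k(d) = 4*(-2) + 20 = -8 + 20 = 12)
c(z(-21, 27)) + k(H(-42, -34)) = 79*(8 + 27) + 12 = 79*35 + 12 = 2765 + 12 = 2777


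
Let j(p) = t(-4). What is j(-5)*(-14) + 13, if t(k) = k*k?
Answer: -211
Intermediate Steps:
t(k) = k²
j(p) = 16 (j(p) = (-4)² = 16)
j(-5)*(-14) + 13 = 16*(-14) + 13 = -224 + 13 = -211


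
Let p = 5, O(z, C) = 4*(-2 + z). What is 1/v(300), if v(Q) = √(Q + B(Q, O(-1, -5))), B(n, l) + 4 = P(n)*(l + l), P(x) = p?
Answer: √11/44 ≈ 0.075378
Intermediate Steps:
O(z, C) = -8 + 4*z
P(x) = 5
B(n, l) = -4 + 10*l (B(n, l) = -4 + 5*(l + l) = -4 + 5*(2*l) = -4 + 10*l)
v(Q) = √(-124 + Q) (v(Q) = √(Q + (-4 + 10*(-8 + 4*(-1)))) = √(Q + (-4 + 10*(-8 - 4))) = √(Q + (-4 + 10*(-12))) = √(Q + (-4 - 120)) = √(Q - 124) = √(-124 + Q))
1/v(300) = 1/(√(-124 + 300)) = 1/(√176) = 1/(4*√11) = √11/44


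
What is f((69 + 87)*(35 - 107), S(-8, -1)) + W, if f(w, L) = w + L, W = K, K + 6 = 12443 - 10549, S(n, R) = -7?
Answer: -9351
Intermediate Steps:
K = 1888 (K = -6 + (12443 - 10549) = -6 + 1894 = 1888)
W = 1888
f(w, L) = L + w
f((69 + 87)*(35 - 107), S(-8, -1)) + W = (-7 + (69 + 87)*(35 - 107)) + 1888 = (-7 + 156*(-72)) + 1888 = (-7 - 11232) + 1888 = -11239 + 1888 = -9351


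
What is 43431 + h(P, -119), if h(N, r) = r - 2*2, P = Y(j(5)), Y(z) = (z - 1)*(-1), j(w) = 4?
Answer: 43308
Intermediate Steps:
Y(z) = 1 - z (Y(z) = (-1 + z)*(-1) = 1 - z)
P = -3 (P = 1 - 1*4 = 1 - 4 = -3)
h(N, r) = -4 + r (h(N, r) = r - 4 = -4 + r)
43431 + h(P, -119) = 43431 + (-4 - 119) = 43431 - 123 = 43308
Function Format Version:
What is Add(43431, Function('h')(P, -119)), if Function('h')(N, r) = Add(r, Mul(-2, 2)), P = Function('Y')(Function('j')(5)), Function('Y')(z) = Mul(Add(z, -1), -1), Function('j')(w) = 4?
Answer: 43308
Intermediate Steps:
Function('Y')(z) = Add(1, Mul(-1, z)) (Function('Y')(z) = Mul(Add(-1, z), -1) = Add(1, Mul(-1, z)))
P = -3 (P = Add(1, Mul(-1, 4)) = Add(1, -4) = -3)
Function('h')(N, r) = Add(-4, r) (Function('h')(N, r) = Add(r, -4) = Add(-4, r))
Add(43431, Function('h')(P, -119)) = Add(43431, Add(-4, -119)) = Add(43431, -123) = 43308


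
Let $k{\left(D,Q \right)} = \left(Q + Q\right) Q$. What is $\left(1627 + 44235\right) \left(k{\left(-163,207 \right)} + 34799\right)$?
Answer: $5526233414$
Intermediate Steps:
$k{\left(D,Q \right)} = 2 Q^{2}$ ($k{\left(D,Q \right)} = 2 Q Q = 2 Q^{2}$)
$\left(1627 + 44235\right) \left(k{\left(-163,207 \right)} + 34799\right) = \left(1627 + 44235\right) \left(2 \cdot 207^{2} + 34799\right) = 45862 \left(2 \cdot 42849 + 34799\right) = 45862 \left(85698 + 34799\right) = 45862 \cdot 120497 = 5526233414$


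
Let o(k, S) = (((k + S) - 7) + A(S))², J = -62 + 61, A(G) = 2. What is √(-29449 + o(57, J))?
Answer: 4*I*√1678 ≈ 163.85*I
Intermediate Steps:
J = -1
o(k, S) = (-5 + S + k)² (o(k, S) = (((k + S) - 7) + 2)² = (((S + k) - 7) + 2)² = ((-7 + S + k) + 2)² = (-5 + S + k)²)
√(-29449 + o(57, J)) = √(-29449 + (-5 - 1 + 57)²) = √(-29449 + 51²) = √(-29449 + 2601) = √(-26848) = 4*I*√1678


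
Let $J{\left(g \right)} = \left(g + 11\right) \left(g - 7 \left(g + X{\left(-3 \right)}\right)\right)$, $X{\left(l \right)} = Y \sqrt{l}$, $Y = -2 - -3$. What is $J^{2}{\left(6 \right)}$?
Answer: $332061 + 145656 i \sqrt{3} \approx 3.3206 \cdot 10^{5} + 2.5228 \cdot 10^{5} i$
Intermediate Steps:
$Y = 1$ ($Y = -2 + 3 = 1$)
$X{\left(l \right)} = \sqrt{l}$ ($X{\left(l \right)} = 1 \sqrt{l} = \sqrt{l}$)
$J{\left(g \right)} = \left(11 + g\right) \left(- 6 g - 7 i \sqrt{3}\right)$ ($J{\left(g \right)} = \left(g + 11\right) \left(g - 7 \left(g + \sqrt{-3}\right)\right) = \left(11 + g\right) \left(g - 7 \left(g + i \sqrt{3}\right)\right) = \left(11 + g\right) \left(g - \left(7 g + 7 i \sqrt{3}\right)\right) = \left(11 + g\right) \left(- 6 g - 7 i \sqrt{3}\right)$)
$J^{2}{\left(6 \right)} = \left(\left(-66\right) 6 - 6 \cdot 6^{2} - 77 i \sqrt{3} - 7 i 6 \sqrt{3}\right)^{2} = \left(-396 - 216 - 77 i \sqrt{3} - 42 i \sqrt{3}\right)^{2} = \left(-612 - 119 i \sqrt{3}\right)^{2}$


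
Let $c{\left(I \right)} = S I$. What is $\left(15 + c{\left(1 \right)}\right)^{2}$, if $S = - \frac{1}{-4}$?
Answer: $\frac{3721}{16} \approx 232.56$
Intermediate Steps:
$S = \frac{1}{4}$ ($S = \left(-1\right) \left(- \frac{1}{4}\right) = \frac{1}{4} \approx 0.25$)
$c{\left(I \right)} = \frac{I}{4}$
$\left(15 + c{\left(1 \right)}\right)^{2} = \left(15 + \frac{1}{4} \cdot 1\right)^{2} = \left(15 + \frac{1}{4}\right)^{2} = \left(\frac{61}{4}\right)^{2} = \frac{3721}{16}$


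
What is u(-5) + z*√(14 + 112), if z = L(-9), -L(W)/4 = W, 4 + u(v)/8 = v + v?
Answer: -112 + 108*√14 ≈ 292.10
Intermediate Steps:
u(v) = -32 + 16*v (u(v) = -32 + 8*(v + v) = -32 + 8*(2*v) = -32 + 16*v)
L(W) = -4*W
z = 36 (z = -4*(-9) = 36)
u(-5) + z*√(14 + 112) = (-32 + 16*(-5)) + 36*√(14 + 112) = (-32 - 80) + 36*√126 = -112 + 36*(3*√14) = -112 + 108*√14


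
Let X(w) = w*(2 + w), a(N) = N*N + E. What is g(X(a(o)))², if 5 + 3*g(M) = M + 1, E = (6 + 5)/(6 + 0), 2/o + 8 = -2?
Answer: 5367174121/4556250000 ≈ 1.1780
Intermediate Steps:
o = -⅕ (o = 2/(-8 - 2) = 2/(-10) = 2*(-⅒) = -⅕ ≈ -0.20000)
E = 11/6 ≈ 1.8333
a(N) = 11/6 + N² (a(N) = N*N + 11/6 = N² + 11/6 = 11/6 + N²)
g(M) = -4/3 + M/3 (g(M) = -5/3 + (M + 1)/3 = -5/3 + (1 + M)/3 = -5/3 + (⅓ + M/3) = -4/3 + M/3)
g(X(a(o)))² = (-4/3 + ((11/6 + (-⅕)²)*(2 + (11/6 + (-⅕)²)))/3)² = (-4/3 + ((11/6 + 1/25)*(2 + (11/6 + 1/25)))/3)² = (-4/3 + (281*(2 + 281/150)/150)/3)² = (-4/3 + ((281/150)*(581/150))/3)² = (-4/3 + (⅓)*(163261/22500))² = (-4/3 + 163261/67500)² = (73261/67500)² = 5367174121/4556250000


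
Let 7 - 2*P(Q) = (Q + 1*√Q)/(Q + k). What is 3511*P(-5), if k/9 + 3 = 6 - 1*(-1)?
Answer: 389721/31 - 3511*I*√5/62 ≈ 12572.0 - 126.63*I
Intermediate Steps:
k = 36 (k = -27 + 9*(6 - 1*(-1)) = -27 + 9*(6 + 1) = -27 + 9*7 = -27 + 63 = 36)
P(Q) = 7/2 - (Q + √Q)/(2*(36 + Q)) (P(Q) = 7/2 - (Q + 1*√Q)/(2*(Q + 36)) = 7/2 - (Q + √Q)/(2*(36 + Q)))
3511*P(-5) = 3511*((252 - √(-5) + 6*(-5))/(2*(36 - 5))) = 3511*((½)*(252 - I*√5 - 30)/31) = 3511*((½)*(1/31)*(252 - I*√5 - 30)) = 3511*((½)*(1/31)*(222 - I*√5)) = 3511*(111/31 - I*√5/62) = 389721/31 - 3511*I*√5/62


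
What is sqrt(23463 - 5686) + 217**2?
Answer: 47089 + sqrt(17777) ≈ 47222.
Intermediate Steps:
sqrt(23463 - 5686) + 217**2 = sqrt(17777) + 47089 = 47089 + sqrt(17777)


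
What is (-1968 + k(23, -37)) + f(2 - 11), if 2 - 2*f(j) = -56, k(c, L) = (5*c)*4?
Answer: -1479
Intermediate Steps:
k(c, L) = 20*c
f(j) = 29 (f(j) = 1 - ½*(-56) = 1 + 28 = 29)
(-1968 + k(23, -37)) + f(2 - 11) = (-1968 + 20*23) + 29 = (-1968 + 460) + 29 = -1508 + 29 = -1479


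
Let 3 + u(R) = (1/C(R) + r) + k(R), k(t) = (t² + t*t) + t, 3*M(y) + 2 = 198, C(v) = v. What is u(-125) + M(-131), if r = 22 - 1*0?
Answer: 11703497/375 ≈ 31209.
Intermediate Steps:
M(y) = 196/3 (M(y) = -⅔ + (⅓)*198 = -⅔ + 66 = 196/3)
k(t) = t + 2*t² (k(t) = (t² + t²) + t = 2*t² + t = t + 2*t²)
r = 22 (r = 22 + 0 = 22)
u(R) = 19 + 1/R + R*(1 + 2*R) (u(R) = -3 + ((1/R + 22) + R*(1 + 2*R)) = -3 + ((22 + 1/R) + R*(1 + 2*R)) = -3 + (22 + 1/R + R*(1 + 2*R)) = 19 + 1/R + R*(1 + 2*R))
u(-125) + M(-131) = (19 - 125 + 1/(-125) + 2*(-125)²) + 196/3 = (19 - 125 - 1/125 + 2*15625) + 196/3 = (19 - 125 - 1/125 + 31250) + 196/3 = 3892999/125 + 196/3 = 11703497/375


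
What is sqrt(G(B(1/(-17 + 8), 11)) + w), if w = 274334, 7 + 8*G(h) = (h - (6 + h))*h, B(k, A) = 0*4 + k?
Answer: sqrt(39503982)/12 ≈ 523.77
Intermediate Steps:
B(k, A) = k (B(k, A) = 0 + k = k)
G(h) = -7/8 - 3*h/4 (G(h) = -7/8 + ((h - (6 + h))*h)/8 = -7/8 + ((h + (-6 - h))*h)/8 = -7/8 + (-6*h)/8 = -7/8 - 3*h/4)
sqrt(G(B(1/(-17 + 8), 11)) + w) = sqrt((-7/8 - 3/(4*(-17 + 8))) + 274334) = sqrt((-7/8 - 3/4/(-9)) + 274334) = sqrt((-7/8 - 3/4*(-1/9)) + 274334) = sqrt((-7/8 + 1/12) + 274334) = sqrt(-19/24 + 274334) = sqrt(6583997/24) = sqrt(39503982)/12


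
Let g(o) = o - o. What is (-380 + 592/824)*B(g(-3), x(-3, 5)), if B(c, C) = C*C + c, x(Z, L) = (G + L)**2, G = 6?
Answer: -571965306/103 ≈ -5.5531e+6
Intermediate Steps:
x(Z, L) = (6 + L)**2
g(o) = 0
B(c, C) = c + C**2 (B(c, C) = C**2 + c = c + C**2)
(-380 + 592/824)*B(g(-3), x(-3, 5)) = (-380 + 592/824)*(0 + ((6 + 5)**2)**2) = (-380 + 592*(1/824))*(0 + (11**2)**2) = (-380 + 74/103)*(0 + 121**2) = -39066*(0 + 14641)/103 = -39066/103*14641 = -571965306/103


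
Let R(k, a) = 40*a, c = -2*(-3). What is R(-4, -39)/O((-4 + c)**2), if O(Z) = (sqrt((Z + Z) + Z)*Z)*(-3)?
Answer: 65*sqrt(3)/3 ≈ 37.528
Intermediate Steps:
c = 6
O(Z) = -3*sqrt(3)*Z**(3/2) (O(Z) = (sqrt(2*Z + Z)*Z)*(-3) = (sqrt(3*Z)*Z)*(-3) = ((sqrt(3)*sqrt(Z))*Z)*(-3) = (sqrt(3)*Z**(3/2))*(-3) = -3*sqrt(3)*Z**(3/2))
R(-4, -39)/O((-4 + c)**2) = (40*(-39))/((-3*sqrt(3)*((-4 + 6)**2)**(3/2))) = -1560*(-sqrt(3)/72) = -(-65)*sqrt(3)/3 = 65*sqrt(3)/3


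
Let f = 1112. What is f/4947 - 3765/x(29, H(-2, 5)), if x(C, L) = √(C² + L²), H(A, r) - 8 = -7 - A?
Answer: 1112/4947 - 753*√34/34 ≈ -128.91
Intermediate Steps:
H(A, r) = 1 - A (H(A, r) = 8 + (-7 - A) = 1 - A)
f/4947 - 3765/x(29, H(-2, 5)) = 1112/4947 - 3765/√(29² + (1 - 1*(-2))²) = 1112*(1/4947) - 3765/√(841 + (1 + 2)²) = 1112/4947 - 3765/√(841 + 3²) = 1112/4947 - 3765/√(841 + 9) = 1112/4947 - 3765*√34/170 = 1112/4947 - 753*√34/34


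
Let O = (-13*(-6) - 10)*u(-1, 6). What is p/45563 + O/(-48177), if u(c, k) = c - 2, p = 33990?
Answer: 548943694/731696217 ≈ 0.75023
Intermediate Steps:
u(c, k) = -2 + c
O = -204 (O = (-13*(-6) - 10)*(-2 - 1) = (78 - 10)*(-3) = 68*(-3) = -204)
p/45563 + O/(-48177) = 33990/45563 - 204/(-48177) = 33990*(1/45563) - 204*(-1/48177) = 33990/45563 + 68/16059 = 548943694/731696217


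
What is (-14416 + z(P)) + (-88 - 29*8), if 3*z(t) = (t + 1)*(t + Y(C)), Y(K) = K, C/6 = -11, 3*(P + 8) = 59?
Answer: -404066/27 ≈ -14965.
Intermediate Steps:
P = 35/3 (P = -8 + (1/3)*59 = -8 + 59/3 = 35/3 ≈ 11.667)
C = -66 (C = 6*(-11) = -66)
z(t) = (1 + t)*(-66 + t)/3 (z(t) = ((t + 1)*(t - 66))/3 = ((1 + t)*(-66 + t))/3 = (1 + t)*(-66 + t)/3)
(-14416 + z(P)) + (-88 - 29*8) = (-14416 + (-22 - 65/3*35/3 + (35/3)**2/3)) + (-88 - 29*8) = (-14416 + (-22 - 2275/9 + (1/3)*(1225/9))) + (-88 - 232) = (-14416 + (-22 - 2275/9 + 1225/27)) - 320 = (-14416 - 6194/27) - 320 = -395426/27 - 320 = -404066/27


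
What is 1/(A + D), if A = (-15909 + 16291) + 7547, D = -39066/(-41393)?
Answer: 41393/328244163 ≈ 0.00012610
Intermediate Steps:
D = 39066/41393 (D = -39066*(-1/41393) = 39066/41393 ≈ 0.94378)
A = 7929 (A = 382 + 7547 = 7929)
1/(A + D) = 1/(7929 + 39066/41393) = 1/(328244163/41393) = 41393/328244163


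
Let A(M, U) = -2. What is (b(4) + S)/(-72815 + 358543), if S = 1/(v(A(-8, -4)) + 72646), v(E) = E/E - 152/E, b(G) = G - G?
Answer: 1/20778997344 ≈ 4.8126e-11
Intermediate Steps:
b(G) = 0
v(E) = 1 - 152/E
S = 1/72723 (S = 1/((-152 - 2)/(-2) + 72646) = 1/(-½*(-154) + 72646) = 1/(77 + 72646) = 1/72723 ≈ 1.3751e-5)
(b(4) + S)/(-72815 + 358543) = (0 + 1/72723)/(-72815 + 358543) = (1/72723)/285728 = (1/72723)*(1/285728) = 1/20778997344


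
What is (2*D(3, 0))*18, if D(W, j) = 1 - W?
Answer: -72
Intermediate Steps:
(2*D(3, 0))*18 = (2*(1 - 1*3))*18 = (2*(1 - 3))*18 = (2*(-2))*18 = -4*18 = -72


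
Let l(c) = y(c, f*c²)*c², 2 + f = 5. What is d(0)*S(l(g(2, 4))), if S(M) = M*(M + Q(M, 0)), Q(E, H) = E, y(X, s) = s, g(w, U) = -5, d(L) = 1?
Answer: 7031250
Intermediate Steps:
f = 3 (f = -2 + 5 = 3)
l(c) = 3*c⁴ (l(c) = (3*c²)*c² = 3*c⁴)
S(M) = 2*M² (S(M) = M*(M + M) = M*(2*M) = 2*M²)
d(0)*S(l(g(2, 4))) = 1*(2*(3*(-5)⁴)²) = 1*(2*(3*625)²) = 1*(2*1875²) = 1*(2*3515625) = 1*7031250 = 7031250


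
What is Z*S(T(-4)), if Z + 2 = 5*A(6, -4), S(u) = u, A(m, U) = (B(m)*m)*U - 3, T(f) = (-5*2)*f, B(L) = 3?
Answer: -15080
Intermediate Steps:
T(f) = -10*f
A(m, U) = -3 + 3*U*m (A(m, U) = (3*m)*U - 3 = 3*U*m - 3 = -3 + 3*U*m)
Z = -377 (Z = -2 + 5*(-3 + 3*(-4)*6) = -2 + 5*(-3 - 72) = -2 + 5*(-75) = -2 - 375 = -377)
Z*S(T(-4)) = -(-3770)*(-4) = -377*40 = -15080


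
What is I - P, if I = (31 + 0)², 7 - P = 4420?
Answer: 5374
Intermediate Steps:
P = -4413 (P = 7 - 1*4420 = 7 - 4420 = -4413)
I = 961 (I = 31² = 961)
I - P = 961 - 1*(-4413) = 961 + 4413 = 5374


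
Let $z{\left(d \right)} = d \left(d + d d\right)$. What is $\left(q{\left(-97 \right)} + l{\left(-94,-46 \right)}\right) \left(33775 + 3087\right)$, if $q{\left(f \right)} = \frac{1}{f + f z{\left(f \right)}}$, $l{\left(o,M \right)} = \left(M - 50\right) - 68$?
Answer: $- \frac{529674051834186}{87616511} \approx -6.0454 \cdot 10^{6}$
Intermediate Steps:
$z{\left(d \right)} = d \left(d + d^{2}\right)$
$l{\left(o,M \right)} = -118 + M$ ($l{\left(o,M \right)} = \left(-50 + M\right) - 68 = -118 + M$)
$q{\left(f \right)} = \frac{1}{f + f^{3} \left(1 + f\right)}$ ($q{\left(f \right)} = \frac{1}{f + f f^{2} \left(1 + f\right)} = \frac{1}{f + f^{3} \left(1 + f\right)}$)
$\left(q{\left(-97 \right)} + l{\left(-94,-46 \right)}\right) \left(33775 + 3087\right) = \left(\frac{1}{-97 + \left(-97\right)^{3} + \left(-97\right)^{4}} - 164\right) \left(33775 + 3087\right) = \left(\frac{1}{-97 - 912673 + 88529281} - 164\right) 36862 = \left(\frac{1}{87616511} - 164\right) 36862 = \left(- \frac{14369107803}{87616511}\right) 36862 = - \frac{529674051834186}{87616511}$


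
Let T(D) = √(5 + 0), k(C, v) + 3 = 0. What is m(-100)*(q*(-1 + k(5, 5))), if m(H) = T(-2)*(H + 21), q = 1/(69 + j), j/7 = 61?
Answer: 79*√5/124 ≈ 1.4246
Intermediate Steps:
j = 427 (j = 7*61 = 427)
k(C, v) = -3 (k(C, v) = -3 + 0 = -3)
T(D) = √5
q = 1/496 (q = 1/(69 + 427) = 1/496 ≈ 0.0020161)
m(H) = √5*(21 + H) (m(H) = √5*(H + 21) = √5*(21 + H))
m(-100)*(q*(-1 + k(5, 5))) = (√5*(21 - 100))*((-1 - 3)/496) = (√5*(-79))*((1/496)*(-4)) = -79*√5*(-1/124) = 79*√5/124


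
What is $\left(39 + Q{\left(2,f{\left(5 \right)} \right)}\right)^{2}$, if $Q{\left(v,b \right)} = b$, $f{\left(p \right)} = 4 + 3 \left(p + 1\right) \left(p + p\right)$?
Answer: $49729$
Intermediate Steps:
$f{\left(p \right)} = 4 + 6 p \left(1 + p\right)$ ($f{\left(p \right)} = 4 + 3 \left(1 + p\right) 2 p = 4 + 3 \cdot 2 p \left(1 + p\right) = 4 + 6 p \left(1 + p\right)$)
$\left(39 + Q{\left(2,f{\left(5 \right)} \right)}\right)^{2} = \left(39 + \left(4 + 6 \cdot 5 + 6 \cdot 5^{2}\right)\right)^{2} = \left(39 + \left(4 + 30 + 6 \cdot 25\right)\right)^{2} = \left(39 + \left(4 + 30 + 150\right)\right)^{2} = \left(39 + 184\right)^{2} = 223^{2} = 49729$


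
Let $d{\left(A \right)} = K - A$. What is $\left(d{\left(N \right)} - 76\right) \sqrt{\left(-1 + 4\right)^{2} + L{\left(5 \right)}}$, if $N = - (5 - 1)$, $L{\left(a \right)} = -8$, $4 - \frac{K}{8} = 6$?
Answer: $-88$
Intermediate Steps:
$K = -16$ ($K = 32 - 48 = -16$)
$N = -4$ ($N = - (5 - 1) = \left(-1\right) 4 = -4$)
$d{\left(A \right)} = -16 - A$
$\left(d{\left(N \right)} - 76\right) \sqrt{\left(-1 + 4\right)^{2} + L{\left(5 \right)}} = \left(\left(-16 - -4\right) - 76\right) \sqrt{\left(-1 + 4\right)^{2} - 8} = \left(\left(-16 + 4\right) - 76\right) \sqrt{3^{2} - 8} = \left(-12 - 76\right) \sqrt{9 - 8} = - 88 \sqrt{1} = \left(-88\right) 1 = -88$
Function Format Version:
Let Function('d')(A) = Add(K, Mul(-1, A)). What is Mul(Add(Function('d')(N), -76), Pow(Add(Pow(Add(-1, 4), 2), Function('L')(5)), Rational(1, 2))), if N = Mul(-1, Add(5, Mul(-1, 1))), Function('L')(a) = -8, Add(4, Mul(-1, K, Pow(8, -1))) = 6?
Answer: -88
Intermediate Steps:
K = -16 (K = Add(32, Mul(-8, 6)) = Add(32, -48) = -16)
N = -4 (N = Mul(-1, Add(5, -1)) = Mul(-1, 4) = -4)
Function('d')(A) = Add(-16, Mul(-1, A))
Mul(Add(Function('d')(N), -76), Pow(Add(Pow(Add(-1, 4), 2), Function('L')(5)), Rational(1, 2))) = Mul(Add(Add(-16, Mul(-1, -4)), -76), Pow(Add(Pow(Add(-1, 4), 2), -8), Rational(1, 2))) = Mul(Add(Add(-16, 4), -76), Pow(Add(Pow(3, 2), -8), Rational(1, 2))) = Mul(Add(-12, -76), Pow(Add(9, -8), Rational(1, 2))) = Mul(-88, Pow(1, Rational(1, 2))) = Mul(-88, 1) = -88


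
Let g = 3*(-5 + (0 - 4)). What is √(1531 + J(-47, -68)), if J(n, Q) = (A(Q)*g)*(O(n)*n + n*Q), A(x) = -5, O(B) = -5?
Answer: 14*√2371 ≈ 681.70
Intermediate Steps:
g = -27 (g = 3*(-5 - 4) = 3*(-9) = -27)
J(n, Q) = -675*n + 135*Q*n (J(n, Q) = (-5*(-27))*(-5*n + n*Q) = 135*(-5*n + Q*n) = -675*n + 135*Q*n)
√(1531 + J(-47, -68)) = √(1531 + 135*(-47)*(-5 - 68)) = √(1531 + 135*(-47)*(-73)) = √(1531 + 463185) = √464716 = 14*√2371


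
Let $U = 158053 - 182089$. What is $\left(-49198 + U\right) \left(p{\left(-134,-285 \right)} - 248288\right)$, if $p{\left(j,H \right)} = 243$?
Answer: $18165327530$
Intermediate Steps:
$U = -24036$
$\left(-49198 + U\right) \left(p{\left(-134,-285 \right)} - 248288\right) = \left(-49198 - 24036\right) \left(243 - 248288\right) = \left(-73234\right) \left(-248045\right) = 18165327530$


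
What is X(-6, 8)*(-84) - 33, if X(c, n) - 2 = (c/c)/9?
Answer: -631/3 ≈ -210.33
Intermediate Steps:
X(c, n) = 19/9 (X(c, n) = 2 + (c/c)/9 = 2 + 1*(⅑) = 2 + ⅑ = 19/9)
X(-6, 8)*(-84) - 33 = (19/9)*(-84) - 33 = -532/3 - 33 = -631/3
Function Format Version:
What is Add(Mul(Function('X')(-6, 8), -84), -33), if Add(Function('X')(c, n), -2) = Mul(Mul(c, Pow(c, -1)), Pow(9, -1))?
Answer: Rational(-631, 3) ≈ -210.33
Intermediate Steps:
Function('X')(c, n) = Rational(19, 9) (Function('X')(c, n) = Add(2, Mul(Mul(c, Pow(c, -1)), Pow(9, -1))) = Add(2, Mul(1, Rational(1, 9))) = Add(2, Rational(1, 9)) = Rational(19, 9))
Add(Mul(Function('X')(-6, 8), -84), -33) = Add(Mul(Rational(19, 9), -84), -33) = Add(Rational(-532, 3), -33) = Rational(-631, 3)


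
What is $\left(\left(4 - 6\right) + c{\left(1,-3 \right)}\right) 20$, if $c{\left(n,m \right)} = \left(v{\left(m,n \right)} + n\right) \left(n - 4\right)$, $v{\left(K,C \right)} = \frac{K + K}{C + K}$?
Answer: $-280$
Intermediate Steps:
$v{\left(K,C \right)} = \frac{2 K}{C + K}$
$c{\left(n,m \right)} = \left(-4 + n\right) \left(n + \frac{2 m}{m + n}\right)$ ($c{\left(n,m \right)} = \left(\frac{2 m}{n + m} + n\right) \left(n - 4\right) = \left(\frac{2 m}{m + n} + n\right) \left(-4 + n\right) = \left(n + \frac{2 m}{m + n}\right) \left(-4 + n\right) = \left(-4 + n\right) \left(n + \frac{2 m}{m + n}\right)$)
$\left(\left(4 - 6\right) + c{\left(1,-3 \right)}\right) 20 = \left(\left(4 - 6\right) + \frac{\left(-8\right) \left(-3\right) + 2 \left(-3\right) 1 + 1 \left(-4 + 1\right) \left(-3 + 1\right)}{-3 + 1}\right) 20 = \left(\left(4 - 6\right) + \frac{24 - 6 + 1 \left(-3\right) \left(-2\right)}{-2}\right) 20 = \left(-2 - \frac{24 - 6 + 6}{2}\right) 20 = \left(-2 - 12\right) 20 = \left(-14\right) 20 = -280$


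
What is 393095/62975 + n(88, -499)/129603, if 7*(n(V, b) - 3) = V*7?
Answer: 10190404402/1632349785 ≈ 6.2428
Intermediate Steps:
n(V, b) = 3 + V (n(V, b) = 3 + (V*7)/7 = 3 + (7*V)/7 = 3 + V)
393095/62975 + n(88, -499)/129603 = 393095/62975 + (3 + 88)/129603 = 393095*(1/62975) + 91*(1/129603) = 78619/12595 + 91/129603 = 10190404402/1632349785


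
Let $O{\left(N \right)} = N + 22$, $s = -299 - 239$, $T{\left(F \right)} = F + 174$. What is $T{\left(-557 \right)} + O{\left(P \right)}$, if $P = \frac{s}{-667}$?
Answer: $- \frac{240249}{667} \approx -360.19$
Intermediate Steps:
$T{\left(F \right)} = 174 + F$
$s = -538$ ($s = -299 - 239 = -538$)
$P = \frac{538}{667}$ ($P = - \frac{538}{-667} = \left(-538\right) \left(- \frac{1}{667}\right) = \frac{538}{667} \approx 0.8066$)
$O{\left(N \right)} = 22 + N$
$T{\left(-557 \right)} + O{\left(P \right)} = \left(174 - 557\right) + \left(22 + \frac{538}{667}\right) = -383 + \frac{15212}{667} = - \frac{240249}{667}$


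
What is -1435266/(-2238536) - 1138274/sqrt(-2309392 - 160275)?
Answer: 717633/1119268 + 1138274*I*sqrt(2469667)/2469667 ≈ 0.64116 + 724.32*I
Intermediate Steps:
-1435266/(-2238536) - 1138274/sqrt(-2309392 - 160275) = -1435266*(-1/2238536) - 1138274*(-I*sqrt(2469667)/2469667) = 717633/1119268 - 1138274*(-I*sqrt(2469667)/2469667) = 717633/1119268 - (-1138274)*I*sqrt(2469667)/2469667 = 717633/1119268 + 1138274*I*sqrt(2469667)/2469667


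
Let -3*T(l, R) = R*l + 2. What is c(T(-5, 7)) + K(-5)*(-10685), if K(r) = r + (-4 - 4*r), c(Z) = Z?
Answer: -117524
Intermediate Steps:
T(l, R) = -⅔ - R*l/3 (T(l, R) = -(R*l + 2)/3 = -(2 + R*l)/3 = -⅔ - R*l/3)
K(r) = -4 - 3*r
c(T(-5, 7)) + K(-5)*(-10685) = (-⅔ - ⅓*7*(-5)) + (-4 - 3*(-5))*(-10685) = (-⅔ + 35/3) + (-4 + 15)*(-10685) = 11 + 11*(-10685) = 11 - 117535 = -117524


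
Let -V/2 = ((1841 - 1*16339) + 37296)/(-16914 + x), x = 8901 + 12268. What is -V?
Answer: 45596/4255 ≈ 10.716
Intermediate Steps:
x = 21169
V = -45596/4255 (V = -2*((1841 - 1*16339) + 37296)/(-16914 + 21169) = -2*((1841 - 16339) + 37296)/4255 = -2*(-14498 + 37296)/4255 = -45596/4255 ≈ -10.716)
-V = -1*(-45596/4255) = 45596/4255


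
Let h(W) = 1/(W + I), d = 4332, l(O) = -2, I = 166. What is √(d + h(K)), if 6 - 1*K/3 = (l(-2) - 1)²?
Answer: 5*√4271185/157 ≈ 65.818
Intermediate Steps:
K = -9 (K = 18 - 3*(-2 - 1)² = 18 - 3*(-3)² = 18 - 3*9 = 18 - 27 = -9)
h(W) = 1/(166 + W) (h(W) = 1/(W + 166) = 1/(166 + W))
√(d + h(K)) = √(4332 + 1/(166 - 9)) = √(4332 + 1/157) = √(680125/157) = 5*√4271185/157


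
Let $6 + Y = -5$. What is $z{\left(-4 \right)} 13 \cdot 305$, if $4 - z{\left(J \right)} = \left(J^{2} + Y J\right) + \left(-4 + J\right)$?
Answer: $-190320$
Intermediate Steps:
$Y = -11$ ($Y = -6 - 5 = -11$)
$z{\left(J \right)} = 8 - J^{2} + 10 J$ ($z{\left(J \right)} = 4 - \left(\left(J^{2} - 11 J\right) + \left(-4 + J\right)\right) = 4 - \left(-4 + J^{2} - 10 J\right) = 4 + \left(4 - J^{2} + 10 J\right) = 8 - J^{2} + 10 J$)
$z{\left(-4 \right)} 13 \cdot 305 = \left(8 - \left(-4\right)^{2} + 10 \left(-4\right)\right) 13 \cdot 305 = \left(8 - 16 - 40\right) 13 \cdot 305 = \left(-48\right) 13 \cdot 305 = \left(-624\right) 305 = -190320$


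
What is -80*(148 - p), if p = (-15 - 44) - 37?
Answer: -19520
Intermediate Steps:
p = -96 (p = -59 - 37 = -96)
-80*(148 - p) = -80*(148 - 1*(-96)) = -80*(148 + 96) = -80*244 = -19520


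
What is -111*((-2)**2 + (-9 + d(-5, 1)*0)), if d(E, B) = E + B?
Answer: 555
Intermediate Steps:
d(E, B) = B + E
-111*((-2)**2 + (-9 + d(-5, 1)*0)) = -111*((-2)**2 + (-9 + (1 - 5)*0)) = -111*(4 + (-9 - 4*0)) = -111*(4 + (-9 + 0)) = -111*(4 - 9) = -111*(-5) = 555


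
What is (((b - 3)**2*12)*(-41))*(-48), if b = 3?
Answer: 0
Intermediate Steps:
(((b - 3)**2*12)*(-41))*(-48) = (((3 - 3)**2*12)*(-41))*(-48) = ((0**2*12)*(-41))*(-48) = ((0*12)*(-41))*(-48) = (0*(-41))*(-48) = 0*(-48) = 0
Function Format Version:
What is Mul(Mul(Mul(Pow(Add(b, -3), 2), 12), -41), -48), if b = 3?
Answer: 0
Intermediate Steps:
Mul(Mul(Mul(Pow(Add(b, -3), 2), 12), -41), -48) = Mul(Mul(Mul(Pow(Add(3, -3), 2), 12), -41), -48) = Mul(Mul(Mul(Pow(0, 2), 12), -41), -48) = Mul(Mul(Mul(0, 12), -41), -48) = Mul(Mul(0, -41), -48) = Mul(0, -48) = 0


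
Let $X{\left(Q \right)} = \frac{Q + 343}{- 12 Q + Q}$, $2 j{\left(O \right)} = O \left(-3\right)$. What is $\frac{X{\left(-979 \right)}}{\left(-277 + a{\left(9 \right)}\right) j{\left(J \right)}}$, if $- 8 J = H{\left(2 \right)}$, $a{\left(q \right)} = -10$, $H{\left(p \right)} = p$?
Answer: $\frac{1696}{3090703} \approx 0.00054874$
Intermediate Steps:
$J = - \frac{1}{4}$ ($J = \left(- \frac{1}{8}\right) 2 = - \frac{1}{4} \approx -0.25$)
$j{\left(O \right)} = - \frac{3 O}{2}$ ($j{\left(O \right)} = \frac{O \left(-3\right)}{2} = \frac{\left(-3\right) O}{2} = - \frac{3 O}{2}$)
$X{\left(Q \right)} = - \frac{343 + Q}{11 Q}$ ($X{\left(Q \right)} = \frac{343 + Q}{\left(-11\right) Q} = \left(343 + Q\right) \left(- \frac{1}{11 Q}\right) = - \frac{343 + Q}{11 Q}$)
$\frac{X{\left(-979 \right)}}{\left(-277 + a{\left(9 \right)}\right) j{\left(J \right)}} = \frac{\frac{1}{11} \frac{1}{-979} \left(-343 - -979\right)}{\left(-277 - 10\right) \left(\left(- \frac{3}{2}\right) \left(- \frac{1}{4}\right)\right)} = \frac{\frac{1}{11} \left(- \frac{1}{979}\right) \left(-343 + 979\right)}{\left(-287\right) \frac{3}{8}} = \frac{\frac{1}{11} \left(- \frac{1}{979}\right) 636}{- \frac{861}{8}} = \left(- \frac{636}{10769}\right) \left(- \frac{8}{861}\right) = \frac{1696}{3090703}$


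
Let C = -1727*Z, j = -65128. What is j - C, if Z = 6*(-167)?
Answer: -1795582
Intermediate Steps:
Z = -1002
C = 1730454 (C = -1727*(-1002) = 1730454)
j - C = -65128 - 1*1730454 = -65128 - 1730454 = -1795582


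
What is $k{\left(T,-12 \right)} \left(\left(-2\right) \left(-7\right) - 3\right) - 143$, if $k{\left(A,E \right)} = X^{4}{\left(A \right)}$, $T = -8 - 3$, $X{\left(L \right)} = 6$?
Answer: $14113$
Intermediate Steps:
$T = -11$
$k{\left(A,E \right)} = 1296$ ($k{\left(A,E \right)} = 6^{4} = 1296$)
$k{\left(T,-12 \right)} \left(\left(-2\right) \left(-7\right) - 3\right) - 143 = 1296 \left(\left(-2\right) \left(-7\right) - 3\right) - 143 = 1296 \left(14 - 3\right) - 143 = 1296 \cdot 11 - 143 = 14256 - 143 = 14113$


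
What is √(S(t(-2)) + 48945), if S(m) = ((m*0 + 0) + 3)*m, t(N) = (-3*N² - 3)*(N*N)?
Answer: √48765 ≈ 220.83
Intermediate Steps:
t(N) = N²*(-3 - 3*N²) (t(N) = (-3 - 3*N²)*N² = N²*(-3 - 3*N²))
S(m) = 3*m (S(m) = ((0 + 0) + 3)*m = (0 + 3)*m = 3*m)
√(S(t(-2)) + 48945) = √(3*(3*(-2)²*(-1 - 1*(-2)²)) + 48945) = √(3*(3*4*(-1 - 1*4)) + 48945) = √(3*(3*4*(-1 - 4)) + 48945) = √(3*(3*4*(-5)) + 48945) = √(3*(-60) + 48945) = √(-180 + 48945) = √48765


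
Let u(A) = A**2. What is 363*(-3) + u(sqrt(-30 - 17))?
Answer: -1136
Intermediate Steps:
363*(-3) + u(sqrt(-30 - 17)) = 363*(-3) + (sqrt(-30 - 17))**2 = -1089 + (sqrt(-47))**2 = -1089 + (I*sqrt(47))**2 = -1089 - 47 = -1136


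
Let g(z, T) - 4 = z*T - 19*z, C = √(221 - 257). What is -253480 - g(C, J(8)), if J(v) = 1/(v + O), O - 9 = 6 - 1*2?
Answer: -253484 + 796*I/7 ≈ -2.5348e+5 + 113.71*I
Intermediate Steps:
O = 13 (O = 9 + (6 - 1*2) = 9 + (6 - 2) = 9 + 4 = 13)
J(v) = 1/(13 + v) (J(v) = 1/(v + 13) = 1/(13 + v))
C = 6*I (C = √(-36) = 6*I ≈ 6.0*I)
g(z, T) = 4 - 19*z + T*z (g(z, T) = 4 + (z*T - 19*z) = 4 + (T*z - 19*z) = 4 + (-19*z + T*z) = 4 - 19*z + T*z)
-253480 - g(C, J(8)) = -253480 - (4 - 114*I + (6*I)/(13 + 8)) = -253480 - (4 - 114*I + (6*I)/21) = -253480 - (4 - 114*I + 2*I/7) = -253480 - (4 - 796*I/7) = -253480 + (-4 + 796*I/7) = -253484 + 796*I/7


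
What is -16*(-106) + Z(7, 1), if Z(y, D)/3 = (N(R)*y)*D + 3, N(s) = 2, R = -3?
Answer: 1747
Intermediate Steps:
Z(y, D) = 9 + 6*D*y (Z(y, D) = 3*((2*y)*D + 3) = 3*(2*D*y + 3) = 3*(3 + 2*D*y) = 9 + 6*D*y)
-16*(-106) + Z(7, 1) = -16*(-106) + (9 + 6*1*7) = 1696 + (9 + 42) = 1696 + 51 = 1747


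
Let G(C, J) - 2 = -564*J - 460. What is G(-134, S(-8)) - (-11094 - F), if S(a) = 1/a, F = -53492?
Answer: -85571/2 ≈ -42786.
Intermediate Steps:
G(C, J) = -458 - 564*J (G(C, J) = 2 + (-564*J - 460) = 2 + (-460 - 564*J) = -458 - 564*J)
G(-134, S(-8)) - (-11094 - F) = (-458 - 564/(-8)) - (-11094 - 1*(-53492)) = (-458 - 564*(-⅛)) - (-11094 + 53492) = (-458 + 141/2) - 1*42398 = -775/2 - 42398 = -85571/2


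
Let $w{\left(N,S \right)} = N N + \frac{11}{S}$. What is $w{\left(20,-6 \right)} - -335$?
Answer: $\frac{4399}{6} \approx 733.17$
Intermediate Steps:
$w{\left(N,S \right)} = N^{2} + \frac{11}{S}$
$w{\left(20,-6 \right)} - -335 = \left(20^{2} + \frac{11}{-6}\right) - -335 = \left(400 + 11 \left(- \frac{1}{6}\right)\right) + 335 = \left(400 - \frac{11}{6}\right) + 335 = \frac{2389}{6} + 335 = \frac{4399}{6}$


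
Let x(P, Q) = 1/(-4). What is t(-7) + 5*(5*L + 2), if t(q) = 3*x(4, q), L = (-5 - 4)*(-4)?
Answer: 3637/4 ≈ 909.25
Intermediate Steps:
x(P, Q) = -¼
L = 36 (L = -9*(-4) = 36)
t(q) = -¾ (t(q) = 3*(-¼) = -¾)
t(-7) + 5*(5*L + 2) = -¾ + 5*(5*36 + 2) = -¾ + 5*(180 + 2) = -¾ + 5*182 = -¾ + 910 = 3637/4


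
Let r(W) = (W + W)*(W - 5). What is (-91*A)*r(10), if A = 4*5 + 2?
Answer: -200200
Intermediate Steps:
r(W) = 2*W*(-5 + W) (r(W) = (2*W)*(-5 + W) = 2*W*(-5 + W))
A = 22 (A = 20 + 2 = 22)
(-91*A)*r(10) = (-91*22)*(2*10*(-5 + 10)) = -4004*10*5 = -2002*100 = -200200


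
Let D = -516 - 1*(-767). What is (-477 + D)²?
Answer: 51076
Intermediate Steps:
D = 251 (D = -516 + 767 = 251)
(-477 + D)² = (-477 + 251)² = (-226)² = 51076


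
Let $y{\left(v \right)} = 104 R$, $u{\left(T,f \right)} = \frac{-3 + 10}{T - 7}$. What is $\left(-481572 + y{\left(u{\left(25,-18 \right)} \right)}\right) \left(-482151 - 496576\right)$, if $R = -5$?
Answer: $471836456884$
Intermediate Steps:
$u{\left(T,f \right)} = \frac{7}{-7 + T}$
$y{\left(v \right)} = -520$ ($y{\left(v \right)} = 104 \left(-5\right) = -520$)
$\left(-481572 + y{\left(u{\left(25,-18 \right)} \right)}\right) \left(-482151 - 496576\right) = \left(-481572 - 520\right) \left(-482151 - 496576\right) = \left(-482092\right) \left(-978727\right) = 471836456884$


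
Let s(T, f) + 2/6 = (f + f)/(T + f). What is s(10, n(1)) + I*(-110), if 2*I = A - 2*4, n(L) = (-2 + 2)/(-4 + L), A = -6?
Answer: 2309/3 ≈ 769.67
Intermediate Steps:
n(L) = 0 (n(L) = 0/(-4 + L) = 0)
s(T, f) = -1/3 + 2*f/(T + f) (s(T, f) = -1/3 + (f + f)/(T + f) = -1/3 + (2*f)/(T + f) = -1/3 + 2*f/(T + f))
I = -7 (I = (-6 - 2*4)/2 = (-6 - 8)/2 = (1/2)*(-14) = -7)
s(10, n(1)) + I*(-110) = (-1*10 + 5*0)/(3*(10 + 0)) - 7*(-110) = (1/3)*(-10 + 0)/10 + 770 = (1/3)*(1/10)*(-10) + 770 = -1/3 + 770 = 2309/3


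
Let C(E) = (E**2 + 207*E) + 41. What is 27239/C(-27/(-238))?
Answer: 1542925916/3653315 ≈ 422.34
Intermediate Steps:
C(E) = 41 + E**2 + 207*E
27239/C(-27/(-238)) = 27239/(41 + (-27/(-238))**2 + 207*(-27/(-238))) = 27239/(41 + (-27*(-1/238))**2 + 207*(-27*(-1/238))) = 27239/(41 + (27/238)**2 + 207*(27/238)) = 27239/(41 + 729/56644 + 5589/238) = 27239/(3653315/56644) = 27239*(56644/3653315) = 1542925916/3653315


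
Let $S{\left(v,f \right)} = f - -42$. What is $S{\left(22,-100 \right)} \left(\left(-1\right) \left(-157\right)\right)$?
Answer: $-9106$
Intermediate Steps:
$S{\left(v,f \right)} = 42 + f$ ($S{\left(v,f \right)} = f + 42 = 42 + f$)
$S{\left(22,-100 \right)} \left(\left(-1\right) \left(-157\right)\right) = \left(42 - 100\right) \left(\left(-1\right) \left(-157\right)\right) = \left(-58\right) 157 = -9106$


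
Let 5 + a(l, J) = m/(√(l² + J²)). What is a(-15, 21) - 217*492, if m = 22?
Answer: -106769 + 11*√74/111 ≈ -1.0677e+5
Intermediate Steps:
a(l, J) = -5 + 22/√(J² + l²) (a(l, J) = -5 + 22/(√(l² + J²)) = -5 + 22/(√(J² + l²)) = -5 + 22/√(J² + l²))
a(-15, 21) - 217*492 = (-5 + 22/√(21² + (-15)²)) - 217*492 = (-5 + 22/√(441 + 225)) - 106764 = (-5 + 22/√666) - 106764 = (-5 + 22*(√74/222)) - 106764 = (-5 + 11*√74/111) - 106764 = -106769 + 11*√74/111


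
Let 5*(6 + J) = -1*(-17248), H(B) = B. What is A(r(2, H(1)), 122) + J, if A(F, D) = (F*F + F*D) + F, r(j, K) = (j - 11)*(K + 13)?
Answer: 19108/5 ≈ 3821.6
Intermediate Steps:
r(j, K) = (-11 + j)*(13 + K)
A(F, D) = F + F**2 + D*F (A(F, D) = (F**2 + D*F) + F = F + F**2 + D*F)
J = 17218/5 (J = -6 + (-1*(-17248))/5 = -6 + (1/5)*17248 = -6 + 17248/5 = 17218/5 ≈ 3443.6)
A(r(2, H(1)), 122) + J = (-143 - 11*1 + 13*2 + 1*2)*(1 + 122 + (-143 - 11*1 + 13*2 + 1*2)) + 17218/5 = (-143 - 11 + 26 + 2)*(1 + 122 + (-143 - 11 + 26 + 2)) + 17218/5 = -126*(1 + 122 - 126) + 17218/5 = -126*(-3) + 17218/5 = 378 + 17218/5 = 19108/5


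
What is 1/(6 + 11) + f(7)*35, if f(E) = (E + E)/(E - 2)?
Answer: 1667/17 ≈ 98.059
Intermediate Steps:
f(E) = 2*E/(-2 + E) (f(E) = (2*E)/(-2 + E) = 2*E/(-2 + E))
1/(6 + 11) + f(7)*35 = 1/(6 + 11) + (2*7/(-2 + 7))*35 = 1/17 + (2*7/5)*35 = 1/17 + (2*7*(1/5))*35 = 1/17 + (14/5)*35 = 1/17 + 98 = 1667/17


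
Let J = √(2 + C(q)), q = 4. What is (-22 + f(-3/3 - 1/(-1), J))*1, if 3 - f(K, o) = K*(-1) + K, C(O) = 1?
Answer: -19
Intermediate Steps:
J = √3 (J = √(2 + 1) = √3 ≈ 1.7320)
f(K, o) = 3 (f(K, o) = 3 - (K*(-1) + K) = 3 - (-K + K) = 3 - 1*0 = 3 + 0 = 3)
(-22 + f(-3/3 - 1/(-1), J))*1 = (-22 + 3)*1 = -19*1 = -19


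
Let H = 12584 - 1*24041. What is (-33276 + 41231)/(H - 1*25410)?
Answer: -7955/36867 ≈ -0.21578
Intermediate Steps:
H = -11457 (H = 12584 - 24041 = -11457)
(-33276 + 41231)/(H - 1*25410) = (-33276 + 41231)/(-11457 - 1*25410) = 7955/(-11457 - 25410) = 7955/(-36867) = 7955*(-1/36867) = -7955/36867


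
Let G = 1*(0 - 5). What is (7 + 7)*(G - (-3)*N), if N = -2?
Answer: -154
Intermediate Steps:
G = -5 (G = 1*(-5) = -5)
(7 + 7)*(G - (-3)*N) = (7 + 7)*(-5 - (-3)*(-2)) = 14*(-5 - 1*6) = 14*(-5 - 6) = 14*(-11) = -154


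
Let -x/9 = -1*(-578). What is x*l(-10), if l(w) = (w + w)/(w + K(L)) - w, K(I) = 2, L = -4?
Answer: -65025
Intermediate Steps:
l(w) = -w + 2*w/(2 + w) (l(w) = (w + w)/(w + 2) - w = (2*w)/(2 + w) - w = 2*w/(2 + w) - w = -w + 2*w/(2 + w))
x = -5202 (x = -(-9)*(-578) = -9*578 = -5202)
x*l(-10) = -(-5202)*(-10)²/(2 - 10) = -(-5202)*100/(-8) = -(-5202)*100*(-1)/8 = -5202*25/2 = -65025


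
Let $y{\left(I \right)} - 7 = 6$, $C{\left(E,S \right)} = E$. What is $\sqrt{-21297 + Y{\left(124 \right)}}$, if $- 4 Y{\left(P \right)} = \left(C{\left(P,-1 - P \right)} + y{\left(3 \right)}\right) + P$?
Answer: $\frac{i \sqrt{85449}}{2} \approx 146.16 i$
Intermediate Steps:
$y{\left(I \right)} = 13$ ($y{\left(I \right)} = 7 + 6 = 13$)
$Y{\left(P \right)} = - \frac{13}{4} - \frac{P}{2}$ ($Y{\left(P \right)} = - \frac{\left(P + 13\right) + P}{4} = - \frac{\left(13 + P\right) + P}{4} = - \frac{13 + 2 P}{4} = - \frac{13}{4} - \frac{P}{2}$)
$\sqrt{-21297 + Y{\left(124 \right)}} = \sqrt{-21297 - \frac{261}{4}} = \sqrt{- \frac{85449}{4}} = \frac{i \sqrt{85449}}{2}$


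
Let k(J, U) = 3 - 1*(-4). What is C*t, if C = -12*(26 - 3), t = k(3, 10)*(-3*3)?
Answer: 17388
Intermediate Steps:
k(J, U) = 7 (k(J, U) = 3 + 4 = 7)
t = -63 (t = 7*(-3*3) = 7*(-9) = -63)
C = -276 (C = -12*23 = -276)
C*t = -276*(-63) = 17388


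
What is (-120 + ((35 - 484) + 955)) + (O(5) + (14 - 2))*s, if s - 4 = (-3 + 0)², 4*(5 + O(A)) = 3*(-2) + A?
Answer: 1895/4 ≈ 473.75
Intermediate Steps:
O(A) = -13/2 + A/4 (O(A) = -5 + (3*(-2) + A)/4 = -5 + (-6 + A)/4 = -5 + (-3/2 + A/4) = -13/2 + A/4)
s = 13 (s = 4 + (-3 + 0)² = 4 + (-3)² = 4 + 9 = 13)
(-120 + ((35 - 484) + 955)) + (O(5) + (14 - 2))*s = (-120 + ((35 - 484) + 955)) + ((-13/2 + (¼)*5) + (14 - 2))*13 = (-120 + (-449 + 955)) + ((-13/2 + 5/4) + 12)*13 = (-120 + 506) + (-21/4 + 12)*13 = 386 + (27/4)*13 = 386 + 351/4 = 1895/4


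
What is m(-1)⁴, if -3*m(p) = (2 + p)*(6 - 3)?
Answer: 1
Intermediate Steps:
m(p) = -2 - p (m(p) = -(2 + p)*(6 - 3)/3 = -(2 + p)*3/3 = -(6 + 3*p)/3 = -2 - p)
m(-1)⁴ = (-2 - 1*(-1))⁴ = (-2 + 1)⁴ = (-1)⁴ = 1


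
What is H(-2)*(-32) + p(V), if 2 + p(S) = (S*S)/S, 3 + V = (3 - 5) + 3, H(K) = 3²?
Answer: -292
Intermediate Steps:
H(K) = 9
V = -2 (V = -3 + ((3 - 5) + 3) = -3 + (-2 + 3) = -3 + 1 = -2)
p(S) = -2 + S (p(S) = -2 + (S*S)/S = -2 + S²/S = -2 + S)
H(-2)*(-32) + p(V) = 9*(-32) + (-2 - 2) = -288 - 4 = -292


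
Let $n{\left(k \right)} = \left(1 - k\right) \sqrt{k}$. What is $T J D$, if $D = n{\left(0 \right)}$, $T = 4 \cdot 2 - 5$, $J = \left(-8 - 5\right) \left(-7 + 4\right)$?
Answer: $0$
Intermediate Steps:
$n{\left(k \right)} = \sqrt{k} \left(1 - k\right)$
$J = 39$ ($J = \left(-13\right) \left(-3\right) = 39$)
$T = 3$ ($T = 8 - 5 = 3$)
$D = 0$ ($D = \sqrt{0} \left(1 - 0\right) = 0 \left(1 + 0\right) = 0 \cdot 1 = 0$)
$T J D = 3 \cdot 39 \cdot 0 = 117 \cdot 0 = 0$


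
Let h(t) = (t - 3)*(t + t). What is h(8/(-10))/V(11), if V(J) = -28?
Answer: -38/175 ≈ -0.21714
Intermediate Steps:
h(t) = 2*t*(-3 + t) (h(t) = (-3 + t)*(2*t) = 2*t*(-3 + t))
h(8/(-10))/V(11) = (2*(8/(-10))*(-3 + 8/(-10)))/(-28) = (2*(8*(-⅒))*(-3 + 8*(-⅒)))*(-1/28) = (2*(-⅘)*(-3 - ⅘))*(-1/28) = (2*(-⅘)*(-19/5))*(-1/28) = (152/25)*(-1/28) = -38/175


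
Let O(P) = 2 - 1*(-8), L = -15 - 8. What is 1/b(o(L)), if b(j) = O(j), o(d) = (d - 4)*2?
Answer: ⅒ ≈ 0.10000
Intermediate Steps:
L = -23
o(d) = -8 + 2*d (o(d) = (-4 + d)*2 = -8 + 2*d)
O(P) = 10 (O(P) = 2 + 8 = 10)
b(j) = 10
1/b(o(L)) = 1/10 = ⅒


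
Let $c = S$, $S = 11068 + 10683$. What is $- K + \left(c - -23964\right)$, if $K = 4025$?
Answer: $41690$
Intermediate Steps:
$S = 21751$
$c = 21751$
$- K + \left(c - -23964\right) = \left(-1\right) 4025 + \left(21751 - -23964\right) = -4025 + \left(21751 + 23964\right) = -4025 + 45715 = 41690$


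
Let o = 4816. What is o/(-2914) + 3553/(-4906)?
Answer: -1544579/649822 ≈ -2.3769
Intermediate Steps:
o/(-2914) + 3553/(-4906) = 4816/(-2914) + 3553/(-4906) = 4816*(-1/2914) + 3553*(-1/4906) = -2408/1457 - 323/446 = -1544579/649822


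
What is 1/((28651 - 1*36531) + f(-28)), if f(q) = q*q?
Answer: -1/7096 ≈ -0.00014092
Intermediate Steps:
f(q) = q²
1/((28651 - 1*36531) + f(-28)) = 1/((28651 - 1*36531) + (-28)²) = 1/((28651 - 36531) + 784) = 1/(-7880 + 784) = 1/(-7096) = -1/7096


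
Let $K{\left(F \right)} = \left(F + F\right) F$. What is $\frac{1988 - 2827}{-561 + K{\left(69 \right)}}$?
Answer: $- \frac{839}{8961} \approx -0.093628$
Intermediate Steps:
$K{\left(F \right)} = 2 F^{2}$ ($K{\left(F \right)} = 2 F F = 2 F^{2}$)
$\frac{1988 - 2827}{-561 + K{\left(69 \right)}} = \frac{1988 - 2827}{-561 + 2 \cdot 69^{2}} = - \frac{839}{-561 + 2 \cdot 4761} = - \frac{839}{-561 + 9522} = - \frac{839}{8961}$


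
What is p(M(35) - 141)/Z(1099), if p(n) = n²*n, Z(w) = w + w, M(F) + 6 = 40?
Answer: -1225043/2198 ≈ -557.34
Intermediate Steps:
M(F) = 34 (M(F) = -6 + 40 = 34)
Z(w) = 2*w
p(n) = n³
p(M(35) - 141)/Z(1099) = (34 - 141)³/((2*1099)) = (-107)³/2198 = -1225043*1/2198 = -1225043/2198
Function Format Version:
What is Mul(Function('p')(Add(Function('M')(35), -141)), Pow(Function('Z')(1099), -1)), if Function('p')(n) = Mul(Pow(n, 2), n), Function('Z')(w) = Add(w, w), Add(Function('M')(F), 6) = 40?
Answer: Rational(-1225043, 2198) ≈ -557.34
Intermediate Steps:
Function('M')(F) = 34 (Function('M')(F) = Add(-6, 40) = 34)
Function('Z')(w) = Mul(2, w)
Function('p')(n) = Pow(n, 3)
Mul(Function('p')(Add(Function('M')(35), -141)), Pow(Function('Z')(1099), -1)) = Mul(Pow(Add(34, -141), 3), Pow(Mul(2, 1099), -1)) = Mul(Pow(-107, 3), Pow(2198, -1)) = Mul(-1225043, Rational(1, 2198)) = Rational(-1225043, 2198)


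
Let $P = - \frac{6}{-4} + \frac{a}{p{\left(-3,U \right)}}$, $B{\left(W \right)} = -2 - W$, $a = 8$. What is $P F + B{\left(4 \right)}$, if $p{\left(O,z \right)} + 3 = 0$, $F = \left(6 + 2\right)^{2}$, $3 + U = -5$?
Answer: $- \frac{242}{3} \approx -80.667$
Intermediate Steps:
$U = -8$ ($U = -3 - 5 = -8$)
$F = 64$ ($F = 8^{2} = 64$)
$p{\left(O,z \right)} = -3$ ($p{\left(O,z \right)} = -3 + 0 = -3$)
$P = - \frac{7}{6}$ ($P = - \frac{6}{-4} + \frac{8}{-3} = \left(-6\right) \left(- \frac{1}{4}\right) + 8 \left(- \frac{1}{3}\right) = \frac{3}{2} - \frac{8}{3} = - \frac{7}{6} \approx -1.1667$)
$P F + B{\left(4 \right)} = \left(- \frac{7}{6}\right) 64 - 6 = - \frac{224}{3} - 6 = - \frac{242}{3}$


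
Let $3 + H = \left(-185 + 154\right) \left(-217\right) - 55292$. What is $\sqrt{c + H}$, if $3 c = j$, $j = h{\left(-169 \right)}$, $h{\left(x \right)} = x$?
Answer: $\frac{7 i \sqrt{8931}}{3} \approx 220.51 i$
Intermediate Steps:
$j = -169$
$c = - \frac{169}{3}$ ($c = \frac{1}{3} \left(-169\right) = - \frac{169}{3} \approx -56.333$)
$H = -48568$ ($H = -3 - \left(55292 - \left(-185 + 154\right) \left(-217\right)\right) = -3 - 48565 = -48568$)
$\sqrt{c + H} = \sqrt{- \frac{169}{3} - 48568} = \sqrt{- \frac{145873}{3}} = \frac{7 i \sqrt{8931}}{3}$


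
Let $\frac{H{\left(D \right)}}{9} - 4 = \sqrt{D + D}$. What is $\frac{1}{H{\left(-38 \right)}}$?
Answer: $\frac{1}{207} - \frac{i \sqrt{19}}{414} \approx 0.0048309 - 0.010529 i$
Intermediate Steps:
$H{\left(D \right)} = 36 + 9 \sqrt{2} \sqrt{D}$ ($H{\left(D \right)} = 36 + 9 \sqrt{D + D} = 36 + 9 \sqrt{2 D} = 36 + 9 \sqrt{2} \sqrt{D}$)
$\frac{1}{H{\left(-38 \right)}} = \frac{1}{36 + 9 \sqrt{2} \sqrt{-38}} = \frac{1}{36 + 9 \sqrt{2} i \sqrt{38}} = \frac{1}{36 + 18 i \sqrt{19}}$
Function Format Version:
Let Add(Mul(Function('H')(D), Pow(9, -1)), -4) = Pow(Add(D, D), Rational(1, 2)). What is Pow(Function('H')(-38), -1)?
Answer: Add(Rational(1, 207), Mul(Rational(-1, 414), I, Pow(19, Rational(1, 2)))) ≈ Add(0.0048309, Mul(-0.010529, I))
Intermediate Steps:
Function('H')(D) = Add(36, Mul(9, Pow(2, Rational(1, 2)), Pow(D, Rational(1, 2)))) (Function('H')(D) = Add(36, Mul(9, Pow(Add(D, D), Rational(1, 2)))) = Add(36, Mul(9, Pow(Mul(2, D), Rational(1, 2)))) = Add(36, Mul(9, Mul(Pow(2, Rational(1, 2)), Pow(D, Rational(1, 2))))) = Add(36, Mul(9, Pow(2, Rational(1, 2)), Pow(D, Rational(1, 2)))))
Pow(Function('H')(-38), -1) = Pow(Add(36, Mul(9, Pow(2, Rational(1, 2)), Pow(-38, Rational(1, 2)))), -1) = Pow(Add(36, Mul(9, Pow(2, Rational(1, 2)), Mul(I, Pow(38, Rational(1, 2))))), -1) = Pow(Add(36, Mul(18, I, Pow(19, Rational(1, 2)))), -1)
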